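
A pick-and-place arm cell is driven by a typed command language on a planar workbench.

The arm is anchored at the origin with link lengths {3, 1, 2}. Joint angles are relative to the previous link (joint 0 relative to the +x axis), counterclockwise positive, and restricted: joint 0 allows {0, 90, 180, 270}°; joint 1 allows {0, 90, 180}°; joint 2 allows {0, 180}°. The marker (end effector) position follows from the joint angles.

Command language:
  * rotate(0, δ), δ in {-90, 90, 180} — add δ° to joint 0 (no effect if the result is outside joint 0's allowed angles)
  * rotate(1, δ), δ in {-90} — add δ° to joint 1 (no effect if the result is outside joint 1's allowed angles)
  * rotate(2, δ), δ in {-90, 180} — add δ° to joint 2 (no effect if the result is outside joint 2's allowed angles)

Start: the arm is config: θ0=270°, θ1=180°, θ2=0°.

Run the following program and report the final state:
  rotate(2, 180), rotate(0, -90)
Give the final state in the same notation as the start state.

config: θ0=180°, θ1=180°, θ2=180°

t0: config: θ0=270°, θ1=180°, θ2=0°
t=1 rotate(2, 180) ⇒ config: θ0=270°, θ1=180°, θ2=180°
t=2 rotate(0, -90) ⇒ config: θ0=180°, θ1=180°, θ2=180°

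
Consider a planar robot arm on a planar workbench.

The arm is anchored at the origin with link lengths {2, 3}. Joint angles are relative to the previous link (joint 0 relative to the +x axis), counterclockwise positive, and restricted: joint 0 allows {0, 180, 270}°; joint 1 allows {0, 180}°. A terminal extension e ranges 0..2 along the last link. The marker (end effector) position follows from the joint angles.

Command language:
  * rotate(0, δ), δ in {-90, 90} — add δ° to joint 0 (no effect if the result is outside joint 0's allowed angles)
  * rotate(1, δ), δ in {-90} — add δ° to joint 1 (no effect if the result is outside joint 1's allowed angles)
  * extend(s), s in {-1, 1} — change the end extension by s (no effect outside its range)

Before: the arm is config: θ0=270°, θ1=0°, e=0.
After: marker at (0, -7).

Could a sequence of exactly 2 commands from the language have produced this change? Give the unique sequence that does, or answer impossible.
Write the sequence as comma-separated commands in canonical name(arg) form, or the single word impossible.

from: config: θ0=270°, θ1=0°, e=0
1. extend(1) → config: θ0=270°, θ1=0°, e=1
2. extend(1) → config: θ0=270°, θ1=0°, e=2
uniquely the one of 25 2-step routes that fits.

extend(1), extend(1)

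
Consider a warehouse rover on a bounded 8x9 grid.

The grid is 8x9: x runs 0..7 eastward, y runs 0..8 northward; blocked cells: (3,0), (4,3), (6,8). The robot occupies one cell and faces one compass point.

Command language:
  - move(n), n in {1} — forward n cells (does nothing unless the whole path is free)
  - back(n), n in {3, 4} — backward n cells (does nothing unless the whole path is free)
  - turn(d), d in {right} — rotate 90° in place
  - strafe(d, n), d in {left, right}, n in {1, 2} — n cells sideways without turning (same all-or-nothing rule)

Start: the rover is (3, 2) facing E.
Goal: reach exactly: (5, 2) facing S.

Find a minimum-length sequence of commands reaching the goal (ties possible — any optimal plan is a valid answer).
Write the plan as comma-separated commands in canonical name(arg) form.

turn(right), strafe(left, 2)

from: (3, 2) facing E
t=1 turn(right) ⇒ (3, 2) facing S
t=2 strafe(left, 2) ⇒ (5, 2) facing S
no 1-step plan works, so 2 is optimal.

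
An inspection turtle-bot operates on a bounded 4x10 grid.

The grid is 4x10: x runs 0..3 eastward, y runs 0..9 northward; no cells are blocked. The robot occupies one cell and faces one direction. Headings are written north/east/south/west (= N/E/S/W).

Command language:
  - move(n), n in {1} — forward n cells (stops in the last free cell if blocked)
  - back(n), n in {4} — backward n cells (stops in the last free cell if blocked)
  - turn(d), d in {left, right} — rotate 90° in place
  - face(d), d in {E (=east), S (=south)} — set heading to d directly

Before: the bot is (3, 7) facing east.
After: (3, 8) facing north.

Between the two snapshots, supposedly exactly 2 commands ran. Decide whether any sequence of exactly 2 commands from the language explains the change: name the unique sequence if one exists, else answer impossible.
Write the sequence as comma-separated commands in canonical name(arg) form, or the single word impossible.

turn(left), move(1)

key: running move(1) before turn(left) would end elsewhere — order is forced
initial: (3, 7) facing east
1. turn(left) → (3, 7) facing north
2. move(1) → (3, 8) facing north
no other 2-command option fits: unique.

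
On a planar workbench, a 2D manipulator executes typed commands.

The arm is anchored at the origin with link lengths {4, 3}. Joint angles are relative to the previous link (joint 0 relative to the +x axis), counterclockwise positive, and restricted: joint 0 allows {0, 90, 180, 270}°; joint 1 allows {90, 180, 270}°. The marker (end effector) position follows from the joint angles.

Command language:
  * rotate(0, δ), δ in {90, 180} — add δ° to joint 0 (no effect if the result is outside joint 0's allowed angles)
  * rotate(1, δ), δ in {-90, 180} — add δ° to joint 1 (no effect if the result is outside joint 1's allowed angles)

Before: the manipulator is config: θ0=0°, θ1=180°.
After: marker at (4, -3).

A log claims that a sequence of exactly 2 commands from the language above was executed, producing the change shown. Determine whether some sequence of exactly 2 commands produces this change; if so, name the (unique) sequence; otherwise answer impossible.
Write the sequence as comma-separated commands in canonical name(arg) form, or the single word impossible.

key: running rotate(1, 180) before rotate(1, -90) would end elsewhere — order is forced
initial: config: θ0=0°, θ1=180°
step 1 (rotate(1, -90)): config: θ0=0°, θ1=90°
step 2 (rotate(1, 180)): config: θ0=0°, θ1=270°
uniquely the one of 16 2-step routes that fits.

rotate(1, -90), rotate(1, 180)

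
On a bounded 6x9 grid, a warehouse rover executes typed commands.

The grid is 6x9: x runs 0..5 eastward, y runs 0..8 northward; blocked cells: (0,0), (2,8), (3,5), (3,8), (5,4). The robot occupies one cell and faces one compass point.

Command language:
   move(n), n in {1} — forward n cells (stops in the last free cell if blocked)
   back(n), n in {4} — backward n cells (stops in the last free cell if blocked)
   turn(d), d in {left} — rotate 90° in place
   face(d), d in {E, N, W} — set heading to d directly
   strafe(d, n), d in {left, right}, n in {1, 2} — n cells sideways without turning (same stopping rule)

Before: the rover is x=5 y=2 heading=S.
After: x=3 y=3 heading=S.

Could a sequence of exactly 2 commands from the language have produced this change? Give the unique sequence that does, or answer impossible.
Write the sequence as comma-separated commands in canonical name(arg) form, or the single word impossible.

back(4), strafe(right, 2)

key: back(4) is stopped early by the blocked cell at (5,4)
start: x=5 y=2 heading=S
step 1 (back(4)): x=5 y=3 heading=S
step 2 (strafe(right, 2)): x=3 y=3 heading=S
no other 2-command option fits: unique.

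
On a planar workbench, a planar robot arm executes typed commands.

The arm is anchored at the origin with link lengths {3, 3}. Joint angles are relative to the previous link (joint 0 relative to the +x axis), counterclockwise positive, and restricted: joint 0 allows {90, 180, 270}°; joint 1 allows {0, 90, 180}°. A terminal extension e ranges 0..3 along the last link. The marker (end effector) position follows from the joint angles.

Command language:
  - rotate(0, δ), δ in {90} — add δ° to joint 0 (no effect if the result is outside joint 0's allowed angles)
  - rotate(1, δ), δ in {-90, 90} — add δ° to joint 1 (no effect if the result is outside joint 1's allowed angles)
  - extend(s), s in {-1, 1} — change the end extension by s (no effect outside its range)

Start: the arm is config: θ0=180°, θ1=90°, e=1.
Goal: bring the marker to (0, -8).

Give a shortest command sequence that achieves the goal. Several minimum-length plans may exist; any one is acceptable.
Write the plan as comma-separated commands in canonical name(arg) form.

begin: config: θ0=180°, θ1=90°, e=1
1. rotate(0, 90) → config: θ0=270°, θ1=90°, e=1
2. rotate(1, -90) → config: θ0=270°, θ1=0°, e=1
3. extend(1) → config: θ0=270°, θ1=0°, e=2
shorter routes all fall short; 3 is best.

rotate(0, 90), rotate(1, -90), extend(1)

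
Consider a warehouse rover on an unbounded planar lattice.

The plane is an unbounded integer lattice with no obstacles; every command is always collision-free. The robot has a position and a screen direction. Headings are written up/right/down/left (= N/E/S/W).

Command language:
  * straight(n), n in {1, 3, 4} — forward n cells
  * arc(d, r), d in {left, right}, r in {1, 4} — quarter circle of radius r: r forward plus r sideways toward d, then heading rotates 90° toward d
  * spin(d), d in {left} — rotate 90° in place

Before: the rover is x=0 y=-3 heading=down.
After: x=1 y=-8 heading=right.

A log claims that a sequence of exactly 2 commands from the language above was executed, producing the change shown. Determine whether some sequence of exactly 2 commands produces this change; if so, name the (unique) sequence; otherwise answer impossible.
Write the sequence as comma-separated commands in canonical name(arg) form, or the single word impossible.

straight(4), arc(left, 1)

key: running arc(left, 1) before straight(4) would end elsewhere — order is forced
from: x=0 y=-3 heading=down
t=1 straight(4) ⇒ x=0 y=-7 heading=down
t=2 arc(left, 1) ⇒ x=1 y=-8 heading=right
uniquely the one of 64 2-step routes that fits.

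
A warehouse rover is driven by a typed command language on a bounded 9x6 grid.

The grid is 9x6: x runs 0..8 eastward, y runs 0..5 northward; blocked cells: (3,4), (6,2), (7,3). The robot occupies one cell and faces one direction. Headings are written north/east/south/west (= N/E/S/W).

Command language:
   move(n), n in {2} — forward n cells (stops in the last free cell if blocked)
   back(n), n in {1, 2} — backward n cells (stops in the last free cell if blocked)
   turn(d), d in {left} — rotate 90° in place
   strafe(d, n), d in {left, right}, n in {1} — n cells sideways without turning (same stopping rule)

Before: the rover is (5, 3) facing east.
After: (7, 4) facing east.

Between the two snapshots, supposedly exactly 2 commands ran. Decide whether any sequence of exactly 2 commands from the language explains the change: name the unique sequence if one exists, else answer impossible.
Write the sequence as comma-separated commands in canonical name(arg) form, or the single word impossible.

strafe(left, 1), move(2)

key: heading stays E — no command in the sequence turns
from: (5, 3) facing east
[1] after strafe(left, 1): (5, 4) facing east
[2] after move(2): (7, 4) facing east
no rival 2-sequence matches.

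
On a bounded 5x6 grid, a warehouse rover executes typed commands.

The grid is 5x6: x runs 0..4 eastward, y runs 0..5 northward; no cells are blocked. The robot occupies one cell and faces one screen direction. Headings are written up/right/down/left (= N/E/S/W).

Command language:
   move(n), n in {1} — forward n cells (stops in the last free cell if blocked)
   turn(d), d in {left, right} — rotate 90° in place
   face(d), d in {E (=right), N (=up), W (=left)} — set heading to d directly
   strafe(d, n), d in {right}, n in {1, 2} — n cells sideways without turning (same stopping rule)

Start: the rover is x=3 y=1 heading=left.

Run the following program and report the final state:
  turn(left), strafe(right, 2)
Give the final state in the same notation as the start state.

x=1 y=1 heading=down

from: x=3 y=1 heading=left
[1] after turn(left): x=3 y=1 heading=down
[2] after strafe(right, 2): x=1 y=1 heading=down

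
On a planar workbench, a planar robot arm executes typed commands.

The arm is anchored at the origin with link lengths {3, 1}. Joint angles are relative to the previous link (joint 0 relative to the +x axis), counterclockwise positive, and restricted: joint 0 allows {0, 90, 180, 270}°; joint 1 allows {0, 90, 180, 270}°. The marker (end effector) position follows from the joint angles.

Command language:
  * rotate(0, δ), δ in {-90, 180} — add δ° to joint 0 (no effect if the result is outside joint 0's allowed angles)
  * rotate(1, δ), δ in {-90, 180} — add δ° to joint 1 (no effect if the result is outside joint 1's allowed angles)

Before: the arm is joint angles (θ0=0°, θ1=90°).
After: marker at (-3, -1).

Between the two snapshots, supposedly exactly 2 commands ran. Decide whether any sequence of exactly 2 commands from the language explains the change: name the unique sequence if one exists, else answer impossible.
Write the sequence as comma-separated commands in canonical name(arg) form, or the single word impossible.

begin: joint angles (θ0=0°, θ1=90°)
step 1 (rotate(0, -90)): joint angles (θ0=270°, θ1=90°)
step 2 (rotate(0, -90)): joint angles (θ0=180°, θ1=90°)
uniquely the one of 16 2-step routes that fits.

rotate(0, -90), rotate(0, -90)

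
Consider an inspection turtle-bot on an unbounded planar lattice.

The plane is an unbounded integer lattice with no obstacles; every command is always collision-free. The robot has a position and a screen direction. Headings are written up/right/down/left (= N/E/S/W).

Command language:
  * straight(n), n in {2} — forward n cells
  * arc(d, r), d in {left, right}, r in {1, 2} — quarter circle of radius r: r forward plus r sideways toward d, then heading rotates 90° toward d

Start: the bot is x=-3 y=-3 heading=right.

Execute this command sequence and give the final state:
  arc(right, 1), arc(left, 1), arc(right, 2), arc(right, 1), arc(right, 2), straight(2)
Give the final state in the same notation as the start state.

start: x=-3 y=-3 heading=right
1. arc(right, 1) → x=-2 y=-4 heading=down
2. arc(left, 1) → x=-1 y=-5 heading=right
3. arc(right, 2) → x=1 y=-7 heading=down
4. arc(right, 1) → x=0 y=-8 heading=left
5. arc(right, 2) → x=-2 y=-6 heading=up
6. straight(2) → x=-2 y=-4 heading=up

x=-2 y=-4 heading=up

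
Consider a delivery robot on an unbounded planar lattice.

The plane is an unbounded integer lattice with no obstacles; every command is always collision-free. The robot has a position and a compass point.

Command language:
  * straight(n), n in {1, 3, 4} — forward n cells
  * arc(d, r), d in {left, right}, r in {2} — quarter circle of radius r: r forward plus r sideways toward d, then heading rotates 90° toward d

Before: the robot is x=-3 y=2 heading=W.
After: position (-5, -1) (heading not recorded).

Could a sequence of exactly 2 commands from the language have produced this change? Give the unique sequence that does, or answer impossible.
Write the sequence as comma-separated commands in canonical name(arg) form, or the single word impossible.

arc(left, 2), straight(1)

key: order matters: swapping arc(left, 2) and straight(1) lands elsewhere
initial: x=-3 y=2 heading=W
t=1 arc(left, 2) ⇒ x=-5 y=0 heading=S
t=2 straight(1) ⇒ x=-5 y=-1 heading=S
uniquely the one of 25 2-step routes that fits.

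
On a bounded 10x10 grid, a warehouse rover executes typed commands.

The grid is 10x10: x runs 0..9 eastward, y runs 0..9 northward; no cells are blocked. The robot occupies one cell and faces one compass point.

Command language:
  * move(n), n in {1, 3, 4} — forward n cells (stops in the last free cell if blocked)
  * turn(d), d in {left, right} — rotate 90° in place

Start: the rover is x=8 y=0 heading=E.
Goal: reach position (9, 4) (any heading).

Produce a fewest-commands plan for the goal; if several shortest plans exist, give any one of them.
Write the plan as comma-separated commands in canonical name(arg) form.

initial: x=8 y=0 heading=E
t=1 move(1) ⇒ x=9 y=0 heading=E
t=2 turn(left) ⇒ x=9 y=0 heading=N
t=3 move(4) ⇒ x=9 y=4 heading=N
nothing shorter than 3 reaches the goal.

move(1), turn(left), move(4)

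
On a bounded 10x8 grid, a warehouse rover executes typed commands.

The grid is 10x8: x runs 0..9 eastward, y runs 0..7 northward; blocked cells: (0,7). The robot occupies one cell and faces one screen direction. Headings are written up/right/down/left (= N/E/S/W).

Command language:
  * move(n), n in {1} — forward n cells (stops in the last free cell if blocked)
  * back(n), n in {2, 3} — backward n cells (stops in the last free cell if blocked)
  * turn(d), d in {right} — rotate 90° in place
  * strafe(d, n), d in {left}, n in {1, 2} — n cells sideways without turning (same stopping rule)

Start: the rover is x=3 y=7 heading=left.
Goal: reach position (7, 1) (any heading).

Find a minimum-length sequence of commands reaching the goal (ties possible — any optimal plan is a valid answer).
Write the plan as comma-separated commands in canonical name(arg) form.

initial: x=3 y=7 heading=left
1. back(2) → x=5 y=7 heading=left
2. back(2) → x=7 y=7 heading=left
3. strafe(left, 2) → x=7 y=5 heading=left
4. strafe(left, 2) → x=7 y=3 heading=left
5. strafe(left, 2) → x=7 y=1 heading=left
minimal: 5 command(s), checked below 5.

back(2), back(2), strafe(left, 2), strafe(left, 2), strafe(left, 2)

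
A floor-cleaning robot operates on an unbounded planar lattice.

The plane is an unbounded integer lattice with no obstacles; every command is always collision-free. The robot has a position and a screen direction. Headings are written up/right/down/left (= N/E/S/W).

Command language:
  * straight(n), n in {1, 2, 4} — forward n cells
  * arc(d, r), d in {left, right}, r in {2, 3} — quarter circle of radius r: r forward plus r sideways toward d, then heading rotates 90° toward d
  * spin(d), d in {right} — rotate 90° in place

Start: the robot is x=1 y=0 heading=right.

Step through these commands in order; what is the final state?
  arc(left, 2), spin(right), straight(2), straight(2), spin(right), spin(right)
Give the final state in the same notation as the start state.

x=7 y=2 heading=left

start: x=1 y=0 heading=right
1. arc(left, 2) → x=3 y=2 heading=up
2. spin(right) → x=3 y=2 heading=right
3. straight(2) → x=5 y=2 heading=right
4. straight(2) → x=7 y=2 heading=right
5. spin(right) → x=7 y=2 heading=down
6. spin(right) → x=7 y=2 heading=left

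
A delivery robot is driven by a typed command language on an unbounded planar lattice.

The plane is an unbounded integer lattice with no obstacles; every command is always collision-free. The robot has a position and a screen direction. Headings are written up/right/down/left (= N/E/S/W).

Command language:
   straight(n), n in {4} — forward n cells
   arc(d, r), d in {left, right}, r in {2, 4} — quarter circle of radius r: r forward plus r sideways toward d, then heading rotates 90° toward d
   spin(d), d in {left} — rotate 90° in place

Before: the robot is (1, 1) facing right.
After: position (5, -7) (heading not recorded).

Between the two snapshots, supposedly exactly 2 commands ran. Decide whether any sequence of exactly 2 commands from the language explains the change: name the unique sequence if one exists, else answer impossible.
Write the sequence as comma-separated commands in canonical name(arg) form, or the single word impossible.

arc(right, 4), straight(4)

key: order matters: swapping arc(right, 4) and straight(4) lands elsewhere
from: (1, 1) facing right
step 1 (arc(right, 4)): (5, -3) facing down
step 2 (straight(4)): (5, -7) facing down
no other 2-command option fits: unique.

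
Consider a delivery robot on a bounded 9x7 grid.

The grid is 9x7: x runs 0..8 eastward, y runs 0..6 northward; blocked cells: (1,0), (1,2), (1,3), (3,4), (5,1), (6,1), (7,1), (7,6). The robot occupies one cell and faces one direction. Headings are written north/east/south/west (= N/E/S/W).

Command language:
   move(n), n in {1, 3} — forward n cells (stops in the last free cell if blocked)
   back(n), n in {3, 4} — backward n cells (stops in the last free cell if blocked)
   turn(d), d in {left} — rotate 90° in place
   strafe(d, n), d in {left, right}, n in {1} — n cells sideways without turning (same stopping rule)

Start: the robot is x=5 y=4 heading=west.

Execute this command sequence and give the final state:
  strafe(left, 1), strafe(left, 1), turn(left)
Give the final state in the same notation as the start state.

x=5 y=2 heading=south

start: x=5 y=4 heading=west
t=1 strafe(left, 1) ⇒ x=5 y=3 heading=west
t=2 strafe(left, 1) ⇒ x=5 y=2 heading=west
t=3 turn(left) ⇒ x=5 y=2 heading=south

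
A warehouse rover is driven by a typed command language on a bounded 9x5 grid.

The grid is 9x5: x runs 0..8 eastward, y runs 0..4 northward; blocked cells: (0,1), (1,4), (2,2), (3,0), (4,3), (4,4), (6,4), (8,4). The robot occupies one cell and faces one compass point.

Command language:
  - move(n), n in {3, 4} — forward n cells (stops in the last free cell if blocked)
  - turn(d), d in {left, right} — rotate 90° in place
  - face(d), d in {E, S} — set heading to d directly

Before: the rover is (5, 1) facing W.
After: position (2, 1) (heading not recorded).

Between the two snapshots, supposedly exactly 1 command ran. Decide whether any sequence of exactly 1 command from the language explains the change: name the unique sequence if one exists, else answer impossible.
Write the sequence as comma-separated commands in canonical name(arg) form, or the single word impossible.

move(3)

start: (5, 1) facing W
[1] after move(3): (2, 1) facing W
uniquely the one of 6 1-step routes that fits.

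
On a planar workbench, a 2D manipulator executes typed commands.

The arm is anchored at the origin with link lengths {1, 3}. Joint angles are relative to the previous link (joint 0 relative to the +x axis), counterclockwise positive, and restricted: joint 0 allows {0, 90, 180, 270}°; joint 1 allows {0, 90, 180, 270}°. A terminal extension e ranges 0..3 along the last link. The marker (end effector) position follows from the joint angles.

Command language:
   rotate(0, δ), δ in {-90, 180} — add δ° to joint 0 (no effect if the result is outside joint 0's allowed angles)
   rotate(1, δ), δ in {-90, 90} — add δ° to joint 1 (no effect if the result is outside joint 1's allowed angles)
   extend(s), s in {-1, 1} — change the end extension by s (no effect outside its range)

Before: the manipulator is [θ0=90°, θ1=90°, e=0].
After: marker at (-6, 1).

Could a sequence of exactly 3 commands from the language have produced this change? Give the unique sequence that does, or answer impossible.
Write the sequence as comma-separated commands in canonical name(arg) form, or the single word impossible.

begin: [θ0=90°, θ1=90°, e=0]
t=1 extend(1) ⇒ [θ0=90°, θ1=90°, e=1]
t=2 extend(1) ⇒ [θ0=90°, θ1=90°, e=2]
t=3 extend(1) ⇒ [θ0=90°, θ1=90°, e=3]
no other 3-command option fits: unique.

extend(1), extend(1), extend(1)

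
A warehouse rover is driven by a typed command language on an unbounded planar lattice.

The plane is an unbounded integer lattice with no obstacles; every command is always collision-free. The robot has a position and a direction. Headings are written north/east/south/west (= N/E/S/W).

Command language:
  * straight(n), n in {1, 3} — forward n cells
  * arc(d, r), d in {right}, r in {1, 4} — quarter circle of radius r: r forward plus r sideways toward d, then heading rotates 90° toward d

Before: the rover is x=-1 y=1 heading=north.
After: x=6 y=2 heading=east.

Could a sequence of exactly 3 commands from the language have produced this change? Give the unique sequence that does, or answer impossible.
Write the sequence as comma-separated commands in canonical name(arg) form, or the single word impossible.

arc(right, 1), straight(3), straight(3)

key: cell and facing (now E) both changed — the 3 commands mix motion and turning
from: x=-1 y=1 heading=north
t=1 arc(right, 1) ⇒ x=0 y=2 heading=east
t=2 straight(3) ⇒ x=3 y=2 heading=east
t=3 straight(3) ⇒ x=6 y=2 heading=east
no rival 3-sequence matches.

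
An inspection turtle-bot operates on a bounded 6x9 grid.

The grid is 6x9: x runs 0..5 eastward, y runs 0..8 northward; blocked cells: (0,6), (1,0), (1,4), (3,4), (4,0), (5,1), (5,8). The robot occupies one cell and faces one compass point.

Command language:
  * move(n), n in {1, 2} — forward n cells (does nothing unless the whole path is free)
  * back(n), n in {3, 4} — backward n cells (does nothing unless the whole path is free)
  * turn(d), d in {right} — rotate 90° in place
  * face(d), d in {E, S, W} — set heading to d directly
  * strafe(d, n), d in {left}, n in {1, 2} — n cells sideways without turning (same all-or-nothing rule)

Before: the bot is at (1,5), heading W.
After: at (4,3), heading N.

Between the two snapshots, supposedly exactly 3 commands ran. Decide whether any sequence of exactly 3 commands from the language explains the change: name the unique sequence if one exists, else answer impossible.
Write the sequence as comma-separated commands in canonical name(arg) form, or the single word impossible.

back(3), strafe(left, 2), turn(right)

key: cell and facing (now N) both changed — the 3 commands mix motion and turning
begin: at (1,5), heading W
t=1 back(3) ⇒ at (4,5), heading W
t=2 strafe(left, 2) ⇒ at (4,3), heading W
t=3 turn(right) ⇒ at (4,3), heading N
uniquely the one of 1000 3-step routes that fits.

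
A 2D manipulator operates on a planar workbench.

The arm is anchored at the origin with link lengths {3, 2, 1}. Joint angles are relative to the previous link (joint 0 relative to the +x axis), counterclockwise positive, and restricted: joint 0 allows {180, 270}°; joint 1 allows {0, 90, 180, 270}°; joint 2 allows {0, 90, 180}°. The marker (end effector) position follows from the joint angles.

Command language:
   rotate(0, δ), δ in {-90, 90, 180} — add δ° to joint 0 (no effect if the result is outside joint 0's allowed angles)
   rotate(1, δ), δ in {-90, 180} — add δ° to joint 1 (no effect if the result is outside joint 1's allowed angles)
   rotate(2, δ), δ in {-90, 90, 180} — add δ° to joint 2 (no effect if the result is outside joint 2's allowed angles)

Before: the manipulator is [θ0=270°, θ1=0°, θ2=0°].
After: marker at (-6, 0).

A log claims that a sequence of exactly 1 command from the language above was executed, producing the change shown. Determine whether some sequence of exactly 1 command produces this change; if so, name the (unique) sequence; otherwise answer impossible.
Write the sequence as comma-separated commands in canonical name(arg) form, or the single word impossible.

start: [θ0=270°, θ1=0°, θ2=0°]
step 1 (rotate(0, -90)): [θ0=180°, θ1=0°, θ2=0°]
uniquely the one of 8 1-step routes that fits.

rotate(0, -90)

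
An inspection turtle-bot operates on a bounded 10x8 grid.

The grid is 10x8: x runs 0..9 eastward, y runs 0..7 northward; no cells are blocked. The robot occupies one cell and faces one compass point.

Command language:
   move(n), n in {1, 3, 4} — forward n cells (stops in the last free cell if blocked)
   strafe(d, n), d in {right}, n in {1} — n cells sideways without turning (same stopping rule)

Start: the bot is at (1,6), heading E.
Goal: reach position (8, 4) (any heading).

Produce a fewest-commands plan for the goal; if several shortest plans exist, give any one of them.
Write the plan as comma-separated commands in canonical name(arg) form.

move(4), move(3), strafe(right, 1), strafe(right, 1)

t0: at (1,6), heading E
t=1 move(4) ⇒ at (5,6), heading E
t=2 move(3) ⇒ at (8,6), heading E
t=3 strafe(right, 1) ⇒ at (8,5), heading E
t=4 strafe(right, 1) ⇒ at (8,4), heading E
no 3-step plan works, so 4 is optimal.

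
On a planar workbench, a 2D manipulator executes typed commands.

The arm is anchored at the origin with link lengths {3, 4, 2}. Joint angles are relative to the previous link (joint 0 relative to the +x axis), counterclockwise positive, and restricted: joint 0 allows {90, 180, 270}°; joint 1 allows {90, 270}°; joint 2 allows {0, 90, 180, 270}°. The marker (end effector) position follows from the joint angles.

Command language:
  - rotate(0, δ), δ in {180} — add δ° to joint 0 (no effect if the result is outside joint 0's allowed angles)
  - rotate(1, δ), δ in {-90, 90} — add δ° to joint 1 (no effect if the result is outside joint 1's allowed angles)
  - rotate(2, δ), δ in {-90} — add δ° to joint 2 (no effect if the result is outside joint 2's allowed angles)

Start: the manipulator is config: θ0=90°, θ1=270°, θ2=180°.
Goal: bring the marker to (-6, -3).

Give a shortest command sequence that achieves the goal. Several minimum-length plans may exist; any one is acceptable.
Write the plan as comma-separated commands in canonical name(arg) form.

rotate(0, 180), rotate(2, -90), rotate(2, -90)

t0: config: θ0=90°, θ1=270°, θ2=180°
t=1 rotate(0, 180) ⇒ config: θ0=270°, θ1=270°, θ2=180°
t=2 rotate(2, -90) ⇒ config: θ0=270°, θ1=270°, θ2=90°
t=3 rotate(2, -90) ⇒ config: θ0=270°, θ1=270°, θ2=0°
nothing shorter than 3 reaches the goal.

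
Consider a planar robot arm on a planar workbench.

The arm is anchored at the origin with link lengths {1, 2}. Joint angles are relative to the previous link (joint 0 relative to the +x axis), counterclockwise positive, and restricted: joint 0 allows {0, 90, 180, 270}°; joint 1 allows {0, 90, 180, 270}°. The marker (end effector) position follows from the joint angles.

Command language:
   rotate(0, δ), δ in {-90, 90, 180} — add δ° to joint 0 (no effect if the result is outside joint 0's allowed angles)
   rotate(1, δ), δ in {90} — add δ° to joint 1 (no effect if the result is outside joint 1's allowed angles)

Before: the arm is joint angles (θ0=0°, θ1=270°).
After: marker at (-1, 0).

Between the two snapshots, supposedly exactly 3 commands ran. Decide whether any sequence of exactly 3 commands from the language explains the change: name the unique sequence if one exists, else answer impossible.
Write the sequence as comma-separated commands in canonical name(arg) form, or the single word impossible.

rotate(1, 90), rotate(1, 90), rotate(1, 90)

t0: joint angles (θ0=0°, θ1=270°)
[1] after rotate(1, 90): joint angles (θ0=0°, θ1=0°)
[2] after rotate(1, 90): joint angles (θ0=0°, θ1=90°)
[3] after rotate(1, 90): joint angles (θ0=0°, θ1=180°)
all 64 alternatives checked — unique.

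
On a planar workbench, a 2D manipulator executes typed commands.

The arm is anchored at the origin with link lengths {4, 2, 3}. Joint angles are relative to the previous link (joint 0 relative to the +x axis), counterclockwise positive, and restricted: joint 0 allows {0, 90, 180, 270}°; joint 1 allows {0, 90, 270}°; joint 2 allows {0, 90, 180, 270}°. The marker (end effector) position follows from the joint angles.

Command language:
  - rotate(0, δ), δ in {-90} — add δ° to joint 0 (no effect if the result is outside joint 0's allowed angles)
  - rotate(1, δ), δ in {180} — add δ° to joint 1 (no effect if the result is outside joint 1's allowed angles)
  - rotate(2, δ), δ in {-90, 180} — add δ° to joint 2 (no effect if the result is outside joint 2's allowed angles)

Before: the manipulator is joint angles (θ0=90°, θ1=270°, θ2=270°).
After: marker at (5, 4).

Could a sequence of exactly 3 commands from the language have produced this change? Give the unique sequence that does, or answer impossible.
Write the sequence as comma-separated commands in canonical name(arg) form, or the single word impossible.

initial: joint angles (θ0=90°, θ1=270°, θ2=270°)
t=1 rotate(2, -90) ⇒ joint angles (θ0=90°, θ1=270°, θ2=180°)
t=2 rotate(2, -90) ⇒ joint angles (θ0=90°, θ1=270°, θ2=90°)
t=3 rotate(2, -90) ⇒ joint angles (θ0=90°, θ1=270°, θ2=0°)
all 64 alternatives checked — unique.

rotate(2, -90), rotate(2, -90), rotate(2, -90)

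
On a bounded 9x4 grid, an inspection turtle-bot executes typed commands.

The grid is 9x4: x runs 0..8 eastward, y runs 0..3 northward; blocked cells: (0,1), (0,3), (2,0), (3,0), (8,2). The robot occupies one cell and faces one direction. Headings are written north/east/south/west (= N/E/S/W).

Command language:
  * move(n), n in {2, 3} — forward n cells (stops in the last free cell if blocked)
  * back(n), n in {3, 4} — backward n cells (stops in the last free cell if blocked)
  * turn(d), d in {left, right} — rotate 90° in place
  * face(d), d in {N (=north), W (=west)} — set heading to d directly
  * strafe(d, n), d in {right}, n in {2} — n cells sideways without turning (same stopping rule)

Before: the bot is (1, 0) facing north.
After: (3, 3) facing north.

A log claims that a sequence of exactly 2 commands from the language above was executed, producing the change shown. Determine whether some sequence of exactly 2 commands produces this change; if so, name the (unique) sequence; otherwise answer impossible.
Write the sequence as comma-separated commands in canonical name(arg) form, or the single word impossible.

move(3), strafe(right, 2)

key: running strafe(right, 2) before move(3) would end elsewhere — order is forced
t0: (1, 0) facing north
step 1 (move(3)): (1, 3) facing north
step 2 (strafe(right, 2)): (3, 3) facing north
no rival 2-sequence matches.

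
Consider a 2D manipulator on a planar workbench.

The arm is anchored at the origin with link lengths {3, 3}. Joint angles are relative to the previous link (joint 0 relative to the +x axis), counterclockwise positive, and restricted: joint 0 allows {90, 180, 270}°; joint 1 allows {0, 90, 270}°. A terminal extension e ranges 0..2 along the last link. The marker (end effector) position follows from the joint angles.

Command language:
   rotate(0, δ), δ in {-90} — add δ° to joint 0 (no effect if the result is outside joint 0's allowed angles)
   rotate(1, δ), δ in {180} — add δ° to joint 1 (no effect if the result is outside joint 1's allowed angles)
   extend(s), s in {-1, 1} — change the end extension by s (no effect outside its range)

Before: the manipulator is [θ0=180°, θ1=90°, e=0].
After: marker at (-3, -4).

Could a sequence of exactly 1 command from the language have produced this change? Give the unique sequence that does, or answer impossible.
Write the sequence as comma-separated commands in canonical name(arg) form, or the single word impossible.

extend(1)

from: [θ0=180°, θ1=90°, e=0]
[1] after extend(1): [θ0=180°, θ1=90°, e=1]
no other 1-command option fits: unique.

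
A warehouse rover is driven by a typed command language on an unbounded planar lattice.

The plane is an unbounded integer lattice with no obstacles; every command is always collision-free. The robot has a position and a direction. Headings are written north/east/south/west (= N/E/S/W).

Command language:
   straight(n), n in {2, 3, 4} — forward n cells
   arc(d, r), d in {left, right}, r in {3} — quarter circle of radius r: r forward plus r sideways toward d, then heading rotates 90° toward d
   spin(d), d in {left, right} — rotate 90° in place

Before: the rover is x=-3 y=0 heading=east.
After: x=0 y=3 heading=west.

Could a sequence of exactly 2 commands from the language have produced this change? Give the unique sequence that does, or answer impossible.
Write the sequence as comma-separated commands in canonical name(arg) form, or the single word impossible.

arc(left, 3), spin(left)

key: cell and facing (now W) both changed — the 2 commands mix motion and turning
from: x=-3 y=0 heading=east
step 1 (arc(left, 3)): x=0 y=3 heading=north
step 2 (spin(left)): x=0 y=3 heading=west
no other 2-command option fits: unique.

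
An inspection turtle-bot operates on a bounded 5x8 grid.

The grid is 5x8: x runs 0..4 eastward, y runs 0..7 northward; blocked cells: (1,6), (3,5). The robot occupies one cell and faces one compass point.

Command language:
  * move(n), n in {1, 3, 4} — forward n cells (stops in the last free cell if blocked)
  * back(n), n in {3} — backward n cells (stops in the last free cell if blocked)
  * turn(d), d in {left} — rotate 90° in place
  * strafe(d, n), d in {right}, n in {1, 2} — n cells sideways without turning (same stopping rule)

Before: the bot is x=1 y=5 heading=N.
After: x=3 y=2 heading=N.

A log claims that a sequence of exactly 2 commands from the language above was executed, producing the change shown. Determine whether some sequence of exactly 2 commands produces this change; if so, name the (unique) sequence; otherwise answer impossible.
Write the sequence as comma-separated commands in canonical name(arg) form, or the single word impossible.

back(3), strafe(right, 2)

key: running strafe(right, 2) before back(3) would end elsewhere — order is forced
initial: x=1 y=5 heading=N
step 1 (back(3)): x=1 y=2 heading=N
step 2 (strafe(right, 2)): x=3 y=2 heading=N
uniquely the one of 49 2-step routes that fits.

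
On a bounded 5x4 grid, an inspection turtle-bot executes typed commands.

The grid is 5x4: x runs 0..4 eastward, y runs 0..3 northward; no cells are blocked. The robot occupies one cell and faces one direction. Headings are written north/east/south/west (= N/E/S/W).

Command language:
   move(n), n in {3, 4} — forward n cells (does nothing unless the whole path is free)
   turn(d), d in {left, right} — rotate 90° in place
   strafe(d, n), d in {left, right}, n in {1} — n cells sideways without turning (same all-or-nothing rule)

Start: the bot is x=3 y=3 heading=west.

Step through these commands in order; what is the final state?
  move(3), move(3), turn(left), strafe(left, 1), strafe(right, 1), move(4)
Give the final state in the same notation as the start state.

x=0 y=3 heading=south

from: x=3 y=3 heading=west
[1] after move(3): x=0 y=3 heading=west
[2] after move(3): x=0 y=3 heading=west
[3] after turn(left): x=0 y=3 heading=south
[4] after strafe(left, 1): x=1 y=3 heading=south
[5] after strafe(right, 1): x=0 y=3 heading=south
[6] after move(4): x=0 y=3 heading=south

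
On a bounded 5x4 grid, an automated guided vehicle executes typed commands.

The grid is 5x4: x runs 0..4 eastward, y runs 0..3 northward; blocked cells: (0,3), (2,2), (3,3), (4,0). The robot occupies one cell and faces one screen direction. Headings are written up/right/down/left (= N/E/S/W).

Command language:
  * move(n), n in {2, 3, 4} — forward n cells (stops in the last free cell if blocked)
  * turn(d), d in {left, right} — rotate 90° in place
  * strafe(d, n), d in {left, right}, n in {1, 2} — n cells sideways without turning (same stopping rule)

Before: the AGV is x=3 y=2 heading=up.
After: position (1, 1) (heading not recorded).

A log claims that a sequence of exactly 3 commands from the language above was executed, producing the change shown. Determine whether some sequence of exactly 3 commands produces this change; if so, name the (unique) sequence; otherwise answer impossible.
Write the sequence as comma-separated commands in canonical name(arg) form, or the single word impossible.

turn(left), strafe(left, 1), move(2)

key: running move(2) before turn(left) would end elsewhere — order is forced
t0: x=3 y=2 heading=up
step 1 (turn(left)): x=3 y=2 heading=left
step 2 (strafe(left, 1)): x=3 y=1 heading=left
step 3 (move(2)): x=1 y=1 heading=left
no other 3-command option fits: unique.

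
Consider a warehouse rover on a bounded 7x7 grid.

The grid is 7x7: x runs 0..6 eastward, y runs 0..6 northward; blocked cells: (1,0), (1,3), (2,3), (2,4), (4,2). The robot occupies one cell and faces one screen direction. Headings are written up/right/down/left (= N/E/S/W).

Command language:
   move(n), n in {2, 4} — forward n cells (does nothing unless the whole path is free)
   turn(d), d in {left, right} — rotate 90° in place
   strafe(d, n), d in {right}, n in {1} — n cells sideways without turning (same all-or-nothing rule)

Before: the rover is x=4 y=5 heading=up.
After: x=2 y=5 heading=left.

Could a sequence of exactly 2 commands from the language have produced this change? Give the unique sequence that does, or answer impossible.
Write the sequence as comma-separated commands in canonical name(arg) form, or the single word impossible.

turn(left), move(2)

key: position moved to (2,5) AND the heading swung to W — translation plus rotation needed
t0: x=4 y=5 heading=up
step 1 (turn(left)): x=4 y=5 heading=left
step 2 (move(2)): x=2 y=5 heading=left
all 25 alternatives checked — unique.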